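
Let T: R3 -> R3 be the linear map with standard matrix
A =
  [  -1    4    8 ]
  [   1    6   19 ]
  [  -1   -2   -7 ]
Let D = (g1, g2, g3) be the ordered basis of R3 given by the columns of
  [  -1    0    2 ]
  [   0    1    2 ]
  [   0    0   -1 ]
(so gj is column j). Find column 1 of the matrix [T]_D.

Compute T(g1) = A g1 = <1, -1, 1> in standard coordinates.
Then write this in D-coordinates: solve for y in y_1 g1 + ... + y_3 g3 = <1, -1, 1>.
This gives y = <-3, 1, -1>, which is column 1 of [T]_D.

<-3, 1, -1>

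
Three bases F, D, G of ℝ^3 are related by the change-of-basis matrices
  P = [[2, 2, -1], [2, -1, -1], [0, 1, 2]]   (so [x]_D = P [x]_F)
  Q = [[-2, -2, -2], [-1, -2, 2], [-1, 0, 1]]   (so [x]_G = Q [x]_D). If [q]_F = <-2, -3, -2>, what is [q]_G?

First [q]_D = P [q]_F = <-8, 1, -7>.
Then [q]_G = Q [q]_D = <28, -8, 1>.

<28, -8, 1>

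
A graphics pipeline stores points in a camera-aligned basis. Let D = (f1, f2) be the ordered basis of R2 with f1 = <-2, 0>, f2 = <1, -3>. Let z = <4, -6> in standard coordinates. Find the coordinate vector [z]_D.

[z]_D is the unique c with M c = z, where M has columns f1, f2.
System: -2c_1 + c_2 = 4, 0c_1 - 3c_2 = -6; solving gives c_1 = -1, c_2 = 2.
Check: -f1 + 2f2 = <4, -6>.

<-1, 2>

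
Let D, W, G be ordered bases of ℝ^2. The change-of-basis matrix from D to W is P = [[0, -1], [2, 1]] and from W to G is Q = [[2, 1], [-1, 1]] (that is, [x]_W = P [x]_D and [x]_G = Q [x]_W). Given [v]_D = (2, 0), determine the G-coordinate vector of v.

(4, 4)

Composing the changes, [v]_G = Q P [v]_D.
Q P = [[2, -1], [2, 2]]; applying this to (2, 0) gives (4, 4).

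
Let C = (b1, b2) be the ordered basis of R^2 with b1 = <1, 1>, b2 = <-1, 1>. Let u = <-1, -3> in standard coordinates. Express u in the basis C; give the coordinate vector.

<-2, -1>

Write u = c_1 b1 + c_2 b2 and solve for the c_i.
System: c_1 - c_2 = -1, c_1 + c_2 = -3; solving gives c_1 = -2, c_2 = -1.
Check: -2b1 - b2 = <-1, -3>.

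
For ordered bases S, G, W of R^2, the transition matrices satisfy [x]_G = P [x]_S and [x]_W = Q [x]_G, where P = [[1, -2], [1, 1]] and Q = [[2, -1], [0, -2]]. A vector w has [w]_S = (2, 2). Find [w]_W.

First [w]_G = P [w]_S = (-2, 4).
Then [w]_W = Q [w]_G = (-8, -8).

(-8, -8)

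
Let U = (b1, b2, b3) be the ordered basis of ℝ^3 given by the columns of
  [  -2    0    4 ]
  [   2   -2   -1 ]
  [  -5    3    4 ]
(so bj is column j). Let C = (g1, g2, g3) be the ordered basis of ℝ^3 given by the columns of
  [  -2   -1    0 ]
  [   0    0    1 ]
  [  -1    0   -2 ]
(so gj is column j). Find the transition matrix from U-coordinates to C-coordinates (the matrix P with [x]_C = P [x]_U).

[[1, 1, -2], [0, -2, 0], [2, -2, -1]]

Column j of P is [bj]_C, since P maps U-coordinates to C-coordinates.
Expressing b1 in C: b1 = g1 + 0·g2 + 2g3, so column 1 of P is [1, 0, 2].
Doing the same for each bj gives P = [[1, 1, -2], [0, -2, 0], [2, -2, -1]].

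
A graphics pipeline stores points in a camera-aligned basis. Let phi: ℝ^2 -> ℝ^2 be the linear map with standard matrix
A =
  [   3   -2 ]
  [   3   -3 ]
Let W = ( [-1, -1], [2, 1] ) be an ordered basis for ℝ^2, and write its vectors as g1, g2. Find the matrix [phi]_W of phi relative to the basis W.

With P the matrix whose columns are g1, g2, [phi]_W = P^(-1) A P.
Column by column: phi(g1) = A g1 = [-1, 0]; its W-coordinates [-1, -1] give column 1.
Continuing for each basis vector yields [phi]_W = [[-1, -2], [-1, 1]].

[[-1, -2], [-1, 1]]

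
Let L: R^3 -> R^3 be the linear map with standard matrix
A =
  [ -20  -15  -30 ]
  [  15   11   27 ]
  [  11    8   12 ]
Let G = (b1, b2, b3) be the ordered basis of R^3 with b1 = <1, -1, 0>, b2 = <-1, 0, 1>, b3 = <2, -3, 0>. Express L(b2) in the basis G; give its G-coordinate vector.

Column 2 of [L]_G is the G-coordinate vector of L(b2).
In standard coordinates L(b2) = A b2 = <-10, 12, 1>.
Converting to G: <-10, 12, 1> = -3b1 + b2 - 3b3, so the coordinate vector is <-3, 1, -3>.

<-3, 1, -3>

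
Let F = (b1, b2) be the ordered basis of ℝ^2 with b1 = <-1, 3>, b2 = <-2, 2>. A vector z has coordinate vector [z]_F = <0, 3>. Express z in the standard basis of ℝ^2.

<-6, 6>

By definition z = 0·b1 + 3b2.
Summing componentwise gives <-6, 6>.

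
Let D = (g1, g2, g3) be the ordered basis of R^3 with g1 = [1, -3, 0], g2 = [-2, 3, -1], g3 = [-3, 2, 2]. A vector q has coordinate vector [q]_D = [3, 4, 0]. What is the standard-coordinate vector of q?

The coordinates say q = 3g1 + 4g2 + 0·g3; adding the scaled basis vectors gives [-5, 3, -4].

[-5, 3, -4]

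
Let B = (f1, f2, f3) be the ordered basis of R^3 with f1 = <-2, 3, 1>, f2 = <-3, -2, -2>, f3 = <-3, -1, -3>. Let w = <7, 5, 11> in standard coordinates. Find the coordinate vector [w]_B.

<1, 1, -4>

We seek scalars with c_1 f1 + ... + c_3 f3 = w; equivalently solve M c = w where the columns of M are f1, ..., f3.
Solving this 3x3 system gives c = (1, 1, -4).
Check: f1 + f2 - 4f3 = <7, 5, 11>.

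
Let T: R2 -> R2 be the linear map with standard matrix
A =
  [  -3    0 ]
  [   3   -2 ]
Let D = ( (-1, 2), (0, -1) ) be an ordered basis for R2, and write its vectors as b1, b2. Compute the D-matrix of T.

[[-3, 0], [1, -2]]

With P the matrix whose columns are b1, b2, [T]_D = P^(-1) A P.
Column by column: T(b1) = A b1 = (3, -7); its D-coordinates (-3, 1) give column 1.
Continuing for each basis vector yields [T]_D = [[-3, 0], [1, -2]].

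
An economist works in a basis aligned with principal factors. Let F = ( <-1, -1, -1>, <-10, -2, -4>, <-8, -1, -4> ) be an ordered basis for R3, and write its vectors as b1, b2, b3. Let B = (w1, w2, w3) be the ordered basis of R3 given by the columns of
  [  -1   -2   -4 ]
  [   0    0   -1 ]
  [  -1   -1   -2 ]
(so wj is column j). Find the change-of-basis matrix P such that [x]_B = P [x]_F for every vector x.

[[1, -2, 0], [-2, 2, 2], [1, 2, 1]]

Column j of P is [bj]_B, since P maps F-coordinates to B-coordinates.
Expressing b1 in B: b1 = w1 - 2w2 + w3, so column 1 of P is <1, -2, 1>.
Doing the same for each bj gives P = [[1, -2, 0], [-2, 2, 2], [1, 2, 1]].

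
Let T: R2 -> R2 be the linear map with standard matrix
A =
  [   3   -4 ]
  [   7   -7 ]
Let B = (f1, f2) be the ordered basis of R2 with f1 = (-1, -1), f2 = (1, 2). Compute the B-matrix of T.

[[-2, 3], [-1, -2]]

The j-th column of [T]_B is [T(fj)]_B.
T(f1) = A f1 = (1, 0) = -2f1 - f2, so column 1 is (-2, -1).
Repeating for f2 and assembling the columns gives [[-2, 3], [-1, -2]].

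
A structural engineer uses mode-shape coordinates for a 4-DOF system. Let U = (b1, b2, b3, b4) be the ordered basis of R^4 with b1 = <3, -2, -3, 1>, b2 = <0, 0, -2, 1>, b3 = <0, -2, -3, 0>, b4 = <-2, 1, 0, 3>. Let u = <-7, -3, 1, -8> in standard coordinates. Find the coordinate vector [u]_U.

<-3, -2, 4, -1>

[u]_U is the unique c with M c = u, where M has columns b1, ..., b4.
Row-reducing the augmented matrix [M | u] gives c = (-3, -2, 4, -1).
Check: -3b1 - 2b2 + 4b3 - b4 = <-7, -3, 1, -8>.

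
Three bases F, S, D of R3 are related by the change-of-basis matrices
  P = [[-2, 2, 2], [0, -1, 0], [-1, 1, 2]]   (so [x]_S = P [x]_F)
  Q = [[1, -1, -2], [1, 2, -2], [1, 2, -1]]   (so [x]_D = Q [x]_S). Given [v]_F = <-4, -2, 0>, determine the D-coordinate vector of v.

Apply P to get S-coordinates <4, 2, 2>, then Q to get D-coordinates.
The result is [v]_D = <-2, 4, 6>.

<-2, 4, 6>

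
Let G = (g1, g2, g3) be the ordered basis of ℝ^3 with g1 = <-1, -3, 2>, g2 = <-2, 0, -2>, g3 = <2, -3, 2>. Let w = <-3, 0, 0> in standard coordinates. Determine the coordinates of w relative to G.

<1, 0, -1>

Write w = c_1 g1 + ... + c_3 g3 and solve for the c_i.
Solving this 3x3 system gives c = (1, 0, -1).
Check: g1 + 0·g2 - g3 = <-3, 0, 0>.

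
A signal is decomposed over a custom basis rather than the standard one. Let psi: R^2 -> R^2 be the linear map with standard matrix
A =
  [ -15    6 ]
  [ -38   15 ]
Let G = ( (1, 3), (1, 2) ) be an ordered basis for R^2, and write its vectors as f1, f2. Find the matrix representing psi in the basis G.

Let P have columns f1, f2. Then [psi]_G = P^(-1) A P.
Here det P = -1, so P^(-1) is integer; computing A P first and then P^(-1)(A P) gives [[1, -2], [2, -1]].

[[1, -2], [2, -1]]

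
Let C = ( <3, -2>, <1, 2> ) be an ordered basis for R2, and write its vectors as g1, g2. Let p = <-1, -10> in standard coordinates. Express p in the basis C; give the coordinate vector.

[p]_C is the unique c with M c = p, where M has columns g1, g2.
System: 3c_1 + c_2 = -1, -2c_1 + 2c_2 = -10; solving gives c_1 = 1, c_2 = -4.
Check: g1 - 4g2 = <-1, -10>.

<1, -4>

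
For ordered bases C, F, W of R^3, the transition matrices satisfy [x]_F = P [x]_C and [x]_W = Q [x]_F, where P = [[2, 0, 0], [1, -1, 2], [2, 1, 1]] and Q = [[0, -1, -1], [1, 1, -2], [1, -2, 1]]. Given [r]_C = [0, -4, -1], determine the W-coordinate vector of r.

[3, 12, -9]

Apply P to get F-coordinates [0, 2, -5], then Q to get W-coordinates.
The result is [r]_W = [3, 12, -9].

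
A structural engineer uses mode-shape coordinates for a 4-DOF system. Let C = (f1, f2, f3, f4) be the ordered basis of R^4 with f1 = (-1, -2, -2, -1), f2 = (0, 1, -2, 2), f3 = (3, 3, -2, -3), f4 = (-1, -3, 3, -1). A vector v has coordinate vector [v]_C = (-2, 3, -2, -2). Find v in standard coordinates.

(-2, 7, -4, 16)

v = M [v]_C, where M has columns f1, ..., f4.
Carrying out the matrix-vector product, v = (-2, 7, -4, 16).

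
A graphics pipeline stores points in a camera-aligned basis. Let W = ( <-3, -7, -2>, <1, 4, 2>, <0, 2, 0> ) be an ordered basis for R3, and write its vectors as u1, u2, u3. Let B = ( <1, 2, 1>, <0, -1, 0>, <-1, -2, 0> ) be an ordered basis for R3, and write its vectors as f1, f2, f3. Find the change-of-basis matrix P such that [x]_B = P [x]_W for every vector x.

Let M have columns uj and N have columns fj. Then for every x, N [x]_B = x = M [x]_W, so P = N^(-1) M.
Since det N = -1, N^(-1) has integer entries; multiplying gives P = [[-2, 2, 0], [1, -2, -2], [1, 1, 0]].

[[-2, 2, 0], [1, -2, -2], [1, 1, 0]]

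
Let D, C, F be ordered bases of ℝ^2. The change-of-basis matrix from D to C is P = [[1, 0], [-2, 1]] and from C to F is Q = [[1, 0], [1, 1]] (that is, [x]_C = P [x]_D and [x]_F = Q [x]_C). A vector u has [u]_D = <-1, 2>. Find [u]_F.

<-1, 3>

Composing the changes, [u]_F = Q P [u]_D.
Q P = [[1, 0], [-1, 1]]; applying this to <-1, 2> gives <-1, 3>.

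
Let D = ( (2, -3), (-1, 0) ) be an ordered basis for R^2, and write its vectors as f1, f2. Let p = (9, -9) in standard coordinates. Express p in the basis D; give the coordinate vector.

We seek scalars with c_1 f1 + c_2 f2 = p; equivalently solve M c = p where the columns of M are f1, f2.
System: 2c_1 - c_2 = 9, -3c_1 + 0c_2 = -9; solving gives c_1 = 3, c_2 = -3.
Check: 3f1 - 3f2 = (9, -9).

(3, -3)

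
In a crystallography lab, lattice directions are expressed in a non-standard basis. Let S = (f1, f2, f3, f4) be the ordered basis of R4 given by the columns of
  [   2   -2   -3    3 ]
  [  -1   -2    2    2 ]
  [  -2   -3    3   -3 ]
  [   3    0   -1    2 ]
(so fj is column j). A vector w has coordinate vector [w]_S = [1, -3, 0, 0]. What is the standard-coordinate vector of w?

[8, 5, 7, 3]

The coordinates say w = f1 - 3f2 + 0·f3 + 0·f4; adding the scaled basis vectors gives [8, 5, 7, 3].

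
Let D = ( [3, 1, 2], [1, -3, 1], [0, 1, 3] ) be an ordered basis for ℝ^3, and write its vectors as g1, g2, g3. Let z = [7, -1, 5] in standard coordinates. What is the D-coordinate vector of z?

[z]_D is the unique c with M c = z, where M has columns g1, ..., g3.
Solving this 3x3 system gives c = (2, 1, 0).
Check: 2g1 + g2 + 0·g3 = [7, -1, 5].

[2, 1, 0]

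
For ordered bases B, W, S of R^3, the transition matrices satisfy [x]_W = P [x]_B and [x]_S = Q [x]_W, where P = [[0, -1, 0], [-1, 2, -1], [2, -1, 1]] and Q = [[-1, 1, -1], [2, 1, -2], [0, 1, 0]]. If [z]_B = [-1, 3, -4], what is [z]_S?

[23, 23, 11]

Apply P to get W-coordinates [-3, 11, -9], then Q to get S-coordinates.
The result is [z]_S = [23, 23, 11].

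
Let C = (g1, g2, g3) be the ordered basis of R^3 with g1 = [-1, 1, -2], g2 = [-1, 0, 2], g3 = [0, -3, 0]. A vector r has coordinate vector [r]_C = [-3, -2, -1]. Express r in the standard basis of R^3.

[5, 0, 2]

The coordinates say r = -3g1 - 2g2 - g3; adding the scaled basis vectors gives [5, 0, 2].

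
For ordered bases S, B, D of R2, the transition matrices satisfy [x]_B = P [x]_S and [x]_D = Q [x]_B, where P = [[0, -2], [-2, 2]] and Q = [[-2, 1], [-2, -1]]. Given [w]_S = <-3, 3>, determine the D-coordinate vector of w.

<24, 0>

First [w]_B = P [w]_S = <-6, 12>.
Then [w]_D = Q [w]_B = <24, 0>.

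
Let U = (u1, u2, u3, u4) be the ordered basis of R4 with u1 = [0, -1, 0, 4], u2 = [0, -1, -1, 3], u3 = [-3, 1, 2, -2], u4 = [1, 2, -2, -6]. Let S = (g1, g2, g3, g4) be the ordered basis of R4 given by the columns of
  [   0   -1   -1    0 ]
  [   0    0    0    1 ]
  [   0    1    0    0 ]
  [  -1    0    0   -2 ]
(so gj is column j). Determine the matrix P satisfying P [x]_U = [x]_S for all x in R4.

[[-2, -1, 0, 2], [0, -1, 2, -2], [0, 1, 1, 1], [-1, -1, 1, 2]]

Column j of P is [uj]_S, since P maps U-coordinates to S-coordinates.
Expressing u1 in S: u1 = -2g1 + 0·g2 + 0·g3 - g4, so column 1 of P is [-2, 0, 0, -1].
Doing the same for each uj gives P = [[-2, -1, 0, 2], [0, -1, 2, -2], [0, 1, 1, 1], [-1, -1, 1, 2]].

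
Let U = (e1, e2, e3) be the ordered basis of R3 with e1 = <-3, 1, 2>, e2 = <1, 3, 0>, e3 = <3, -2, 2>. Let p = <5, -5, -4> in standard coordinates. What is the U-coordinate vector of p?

<-2, -1, 0>

[p]_U is the unique c with M c = p, where M has columns e1, ..., e3.
Row-reducing the augmented matrix [M | p] gives c = (-2, -1, 0).
Check: -2e1 - e2 + 0·e3 = <5, -5, -4>.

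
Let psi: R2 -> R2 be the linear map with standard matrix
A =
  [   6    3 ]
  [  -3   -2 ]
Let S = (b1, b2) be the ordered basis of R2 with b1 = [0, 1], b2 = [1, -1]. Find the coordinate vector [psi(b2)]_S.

Column 2 of [psi]_S is the S-coordinate vector of psi(b2).
In standard coordinates psi(b2) = A b2 = [3, -1].
Converting to S: [3, -1] = 2b1 + 3b2, so the coordinate vector is [2, 3].

[2, 3]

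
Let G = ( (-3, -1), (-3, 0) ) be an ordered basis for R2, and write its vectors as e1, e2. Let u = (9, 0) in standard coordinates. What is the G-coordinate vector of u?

(0, -3)

We seek scalars with c_1 e1 + c_2 e2 = u; equivalently solve M c = u where the columns of M are e1, e2.
System: -3c_1 - 3c_2 = 9, -c_1 + 0c_2 = 0; solving gives c_1 = 0, c_2 = -3.
Check: 0·e1 - 3e2 = (9, 0).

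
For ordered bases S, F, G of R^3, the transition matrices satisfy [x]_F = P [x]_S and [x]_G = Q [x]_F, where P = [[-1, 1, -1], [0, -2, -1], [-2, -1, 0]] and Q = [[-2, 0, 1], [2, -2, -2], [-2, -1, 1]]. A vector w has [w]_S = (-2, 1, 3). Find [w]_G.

Composing the changes, [w]_G = Q P [w]_S.
Q P = [[0, -3, 2], [2, 8, 0], [0, -1, 3]]; applying this to (-2, 1, 3) gives (3, 4, 8).

(3, 4, 8)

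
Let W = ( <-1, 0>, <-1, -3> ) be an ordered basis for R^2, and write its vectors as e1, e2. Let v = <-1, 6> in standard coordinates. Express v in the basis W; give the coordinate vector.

[v]_W is the unique c with M c = v, where M has columns e1, e2.
System: -c_1 - c_2 = -1, 0c_1 - 3c_2 = 6; solving gives c_1 = 3, c_2 = -2.
Check: 3e1 - 2e2 = <-1, 6>.

<3, -2>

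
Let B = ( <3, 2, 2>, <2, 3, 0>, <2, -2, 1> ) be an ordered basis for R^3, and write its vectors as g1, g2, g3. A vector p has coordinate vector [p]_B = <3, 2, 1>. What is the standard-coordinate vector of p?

<15, 10, 7>

p = M [p]_B, where M has columns g1, ..., g3.
Carrying out the matrix-vector product, p = <15, 10, 7>.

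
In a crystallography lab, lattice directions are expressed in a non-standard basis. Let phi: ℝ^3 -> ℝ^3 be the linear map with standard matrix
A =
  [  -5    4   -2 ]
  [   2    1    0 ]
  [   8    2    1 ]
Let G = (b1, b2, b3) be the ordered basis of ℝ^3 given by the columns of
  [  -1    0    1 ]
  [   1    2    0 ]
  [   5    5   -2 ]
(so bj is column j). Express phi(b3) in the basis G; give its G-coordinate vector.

Compute phi(b3) = A b3 = [-1, 2, 6] in standard coordinates.
Then write this in G-coordinates: solve for y in y_1 b1 + ... + y_3 b3 = [-1, 2, 6].
This gives y = [-2, 2, -3], which is column 3 of [phi]_G.

[-2, 2, -3]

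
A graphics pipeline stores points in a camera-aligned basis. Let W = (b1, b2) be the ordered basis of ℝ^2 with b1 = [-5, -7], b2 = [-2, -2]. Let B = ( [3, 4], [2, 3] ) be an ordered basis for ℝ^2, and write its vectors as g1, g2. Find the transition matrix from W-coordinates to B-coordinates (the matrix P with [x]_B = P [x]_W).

[[-1, -2], [-1, 2]]

Column j of P is [bj]_B, since P maps W-coordinates to B-coordinates.
Expressing b1 in B: b1 = -g1 - g2, so column 1 of P is [-1, -1].
Doing the same for each bj gives P = [[-1, -2], [-1, 2]].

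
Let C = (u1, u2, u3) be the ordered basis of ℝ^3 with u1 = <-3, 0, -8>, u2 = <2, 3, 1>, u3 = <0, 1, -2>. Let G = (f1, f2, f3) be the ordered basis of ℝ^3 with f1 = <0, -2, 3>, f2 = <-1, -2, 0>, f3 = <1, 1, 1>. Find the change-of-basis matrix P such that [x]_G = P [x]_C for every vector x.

[[-2, 0, -1], [1, -1, 1], [-2, 1, 1]]

Column j of P is [uj]_G, since P maps C-coordinates to G-coordinates.
Expressing u1 in G: u1 = -2f1 + f2 - 2f3, so column 1 of P is <-2, 1, -2>.
Doing the same for each uj gives P = [[-2, 0, -1], [1, -1, 1], [-2, 1, 1]].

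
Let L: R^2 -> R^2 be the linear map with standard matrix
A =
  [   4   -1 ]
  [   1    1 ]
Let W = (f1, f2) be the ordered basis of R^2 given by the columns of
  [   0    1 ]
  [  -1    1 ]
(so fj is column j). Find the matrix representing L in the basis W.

Let P have columns f1, f2. Then [L]_W = P^(-1) A P.
Here det P = 1, so P^(-1) is integer; computing A P first and then P^(-1)(A P) gives [[2, 1], [1, 3]].

[[2, 1], [1, 3]]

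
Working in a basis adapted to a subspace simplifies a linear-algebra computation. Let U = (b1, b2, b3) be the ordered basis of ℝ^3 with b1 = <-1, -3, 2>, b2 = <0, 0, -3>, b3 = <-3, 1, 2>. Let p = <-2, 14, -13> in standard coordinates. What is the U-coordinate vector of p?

<-4, 3, 2>

Write p = c_1 b1 + ... + c_3 b3 and solve for the c_i.
Solving this 3x3 system gives c = (-4, 3, 2).
Check: -4b1 + 3b2 + 2b3 = <-2, 14, -13>.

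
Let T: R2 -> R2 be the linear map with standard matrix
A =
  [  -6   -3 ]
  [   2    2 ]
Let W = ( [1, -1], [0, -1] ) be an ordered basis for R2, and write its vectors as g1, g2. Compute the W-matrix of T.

The j-th column of [T]_W is [T(gj)]_W.
T(g1) = A g1 = [-3, 0] = -3g1 + 3g2, so column 1 is [-3, 3].
Repeating for g2 and assembling the columns gives [[-3, 3], [3, -1]].

[[-3, 3], [3, -1]]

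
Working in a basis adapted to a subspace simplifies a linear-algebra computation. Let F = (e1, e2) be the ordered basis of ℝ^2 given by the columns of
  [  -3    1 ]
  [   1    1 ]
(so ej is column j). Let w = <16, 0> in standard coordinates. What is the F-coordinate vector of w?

Write w = c_1 e1 + c_2 e2 and solve for the c_i.
System: -3c_1 + c_2 = 16, c_1 + c_2 = 0; solving gives c_1 = -4, c_2 = 4.
Check: -4e1 + 4e2 = <16, 0>.

<-4, 4>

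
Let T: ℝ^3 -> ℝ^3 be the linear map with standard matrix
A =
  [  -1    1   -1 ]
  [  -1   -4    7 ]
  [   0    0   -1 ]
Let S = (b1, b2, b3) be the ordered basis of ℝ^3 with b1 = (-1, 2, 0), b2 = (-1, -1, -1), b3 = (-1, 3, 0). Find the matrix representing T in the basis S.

[[-2, 3, -1], [0, -1, 0], [-1, -3, -3]]

With P the matrix whose columns are b1, ..., b3, [T]_S = P^(-1) A P.
Column by column: T(b1) = A b1 = (3, -7, 0); its S-coordinates (-2, 0, -1) give column 1.
Continuing for each basis vector yields [T]_S = [[-2, 3, -1], [0, -1, 0], [-1, -3, -3]].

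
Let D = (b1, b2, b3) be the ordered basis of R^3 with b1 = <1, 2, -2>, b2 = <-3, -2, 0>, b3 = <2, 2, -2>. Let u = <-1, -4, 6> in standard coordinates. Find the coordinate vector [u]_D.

[u]_D is the unique c with M c = u, where M has columns b1, ..., b3.
Row-reducing the augmented matrix [M | u] gives c = (-2, -1, -1).
Check: -2b1 - b2 - b3 = <-1, -4, 6>.

<-2, -1, -1>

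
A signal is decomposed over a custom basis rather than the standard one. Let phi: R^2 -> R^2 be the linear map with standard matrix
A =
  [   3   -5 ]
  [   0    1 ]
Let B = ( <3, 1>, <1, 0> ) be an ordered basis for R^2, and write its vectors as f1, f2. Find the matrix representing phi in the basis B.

[[1, 0], [1, 3]]

The j-th column of [phi]_B is [phi(fj)]_B.
phi(f1) = A f1 = <4, 1> = f1 + f2, so column 1 is <1, 1>.
Repeating for f2 and assembling the columns gives [[1, 0], [1, 3]].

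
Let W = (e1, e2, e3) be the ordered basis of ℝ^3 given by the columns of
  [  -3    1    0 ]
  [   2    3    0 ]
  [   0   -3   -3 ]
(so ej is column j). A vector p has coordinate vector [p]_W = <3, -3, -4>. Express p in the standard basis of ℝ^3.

By definition p = 3e1 - 3e2 - 4e3.
Summing componentwise gives <-12, -3, 21>.

<-12, -3, 21>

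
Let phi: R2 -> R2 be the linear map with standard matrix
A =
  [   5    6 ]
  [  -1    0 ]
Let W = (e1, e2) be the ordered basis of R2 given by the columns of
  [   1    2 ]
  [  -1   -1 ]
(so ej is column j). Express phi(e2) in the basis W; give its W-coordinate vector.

(0, 2)

Compute phi(e2) = A e2 = (4, -2) in standard coordinates.
Then write this in W-coordinates: solve for y in y_1 e1 + y_2 e2 = (4, -2).
This gives y = (0, 2), which is column 2 of [phi]_W.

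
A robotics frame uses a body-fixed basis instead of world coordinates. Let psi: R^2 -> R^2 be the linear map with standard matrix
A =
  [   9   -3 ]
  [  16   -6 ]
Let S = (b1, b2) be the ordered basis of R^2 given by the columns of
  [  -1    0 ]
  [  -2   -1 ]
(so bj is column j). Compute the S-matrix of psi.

[[3, -3], [-2, 0]]

With P the matrix whose columns are b1, b2, [psi]_S = P^(-1) A P.
Column by column: psi(b1) = A b1 = [-3, -4]; its S-coordinates [3, -2] give column 1.
Continuing for each basis vector yields [psi]_S = [[3, -3], [-2, 0]].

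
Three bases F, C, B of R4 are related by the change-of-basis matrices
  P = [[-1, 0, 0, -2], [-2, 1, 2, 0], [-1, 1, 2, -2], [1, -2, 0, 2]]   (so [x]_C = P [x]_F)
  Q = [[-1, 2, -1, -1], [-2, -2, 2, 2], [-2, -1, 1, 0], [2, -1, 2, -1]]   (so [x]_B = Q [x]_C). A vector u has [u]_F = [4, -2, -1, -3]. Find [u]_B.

[-26, 20, 6, 10]

Apply P to get C-coordinates [2, -12, -2, 2], then Q to get B-coordinates.
The result is [u]_B = [-26, 20, 6, 10].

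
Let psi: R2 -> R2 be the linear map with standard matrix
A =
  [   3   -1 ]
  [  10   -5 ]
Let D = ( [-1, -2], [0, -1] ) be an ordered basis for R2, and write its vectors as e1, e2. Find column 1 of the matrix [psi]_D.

[1, -2]

Column 1 of [psi]_D is the D-coordinate vector of psi(e1).
In standard coordinates psi(e1) = A e1 = [-1, 0].
Converting to D: [-1, 0] = e1 - 2e2, so the coordinate vector is [1, -2].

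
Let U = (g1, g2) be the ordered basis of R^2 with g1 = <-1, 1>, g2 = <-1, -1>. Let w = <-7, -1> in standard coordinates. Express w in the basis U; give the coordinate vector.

Write w = c_1 g1 + c_2 g2 and solve for the c_i.
System: -c_1 - c_2 = -7, c_1 - c_2 = -1; solving gives c_1 = 3, c_2 = 4.
Check: 3g1 + 4g2 = <-7, -1>.

<3, 4>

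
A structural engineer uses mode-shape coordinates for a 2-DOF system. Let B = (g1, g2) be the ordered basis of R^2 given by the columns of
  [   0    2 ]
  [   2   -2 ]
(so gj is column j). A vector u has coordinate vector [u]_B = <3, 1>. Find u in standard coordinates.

<2, 4>

By definition u = 3g1 + g2.
Summing componentwise gives <2, 4>.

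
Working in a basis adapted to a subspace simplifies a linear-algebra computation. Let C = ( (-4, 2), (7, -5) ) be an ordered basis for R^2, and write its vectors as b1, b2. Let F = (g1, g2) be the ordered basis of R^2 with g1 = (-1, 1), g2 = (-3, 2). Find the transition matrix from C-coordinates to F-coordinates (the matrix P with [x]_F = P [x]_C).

[[-2, -1], [2, -2]]

Let M have columns bj and N have columns gj. Then for every x, N [x]_F = x = M [x]_C, so P = N^(-1) M.
Since det N = 1, N^(-1) has integer entries; multiplying gives P = [[-2, -1], [2, -2]].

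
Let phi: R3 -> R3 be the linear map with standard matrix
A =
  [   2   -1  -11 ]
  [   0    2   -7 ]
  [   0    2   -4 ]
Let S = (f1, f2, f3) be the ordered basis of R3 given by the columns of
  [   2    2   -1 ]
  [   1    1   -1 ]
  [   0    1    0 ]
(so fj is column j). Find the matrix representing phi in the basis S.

[[-1, -1, 3], [2, -2, -2], [-1, 2, 3]]

With P the matrix whose columns are f1, ..., f3, [phi]_S = P^(-1) A P.
Column by column: phi(f1) = A f1 = (3, 2, 2); its S-coordinates (-1, 2, -1) give column 1.
Continuing for each basis vector yields [phi]_S = [[-1, -1, 3], [2, -2, -2], [-1, 2, 3]].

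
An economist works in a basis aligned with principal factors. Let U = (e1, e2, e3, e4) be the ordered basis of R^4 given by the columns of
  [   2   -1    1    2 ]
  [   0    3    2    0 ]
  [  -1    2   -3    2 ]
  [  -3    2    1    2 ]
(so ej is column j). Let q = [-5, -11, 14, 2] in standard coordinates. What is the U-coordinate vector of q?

[-2, -1, -4, 1]

Write q = c_1 e1 + ... + c_4 e4 and solve for the c_i.
Solving this 4x4 system gives c = (-2, -1, -4, 1).
Check: -2e1 - e2 - 4e3 + e4 = [-5, -11, 14, 2].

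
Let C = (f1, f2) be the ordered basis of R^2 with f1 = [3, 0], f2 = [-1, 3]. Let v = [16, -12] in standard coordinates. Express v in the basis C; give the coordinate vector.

[v]_C is the unique c with M c = v, where M has columns f1, f2.
System: 3c_1 - c_2 = 16, 0c_1 + 3c_2 = -12; solving gives c_1 = 4, c_2 = -4.
Check: 4f1 - 4f2 = [16, -12].

[4, -4]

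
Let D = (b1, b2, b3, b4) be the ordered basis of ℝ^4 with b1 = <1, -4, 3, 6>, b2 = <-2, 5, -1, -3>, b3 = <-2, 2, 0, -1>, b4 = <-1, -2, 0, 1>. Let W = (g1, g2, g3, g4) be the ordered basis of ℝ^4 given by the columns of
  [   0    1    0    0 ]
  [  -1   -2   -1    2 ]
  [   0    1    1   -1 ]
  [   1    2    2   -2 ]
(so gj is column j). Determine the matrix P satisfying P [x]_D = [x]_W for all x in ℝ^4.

[[0, -1, -1, 1], [1, -2, -2, -1], [2, 2, 1, -1], [0, 1, -1, -2]]

Column j of P is [bj]_W, since P maps D-coordinates to W-coordinates.
Expressing b1 in W: b1 = 0·g1 + g2 + 2g3 + 0·g4, so column 1 of P is <0, 1, 2, 0>.
Doing the same for each bj gives P = [[0, -1, -1, 1], [1, -2, -2, -1], [2, 2, 1, -1], [0, 1, -1, -2]].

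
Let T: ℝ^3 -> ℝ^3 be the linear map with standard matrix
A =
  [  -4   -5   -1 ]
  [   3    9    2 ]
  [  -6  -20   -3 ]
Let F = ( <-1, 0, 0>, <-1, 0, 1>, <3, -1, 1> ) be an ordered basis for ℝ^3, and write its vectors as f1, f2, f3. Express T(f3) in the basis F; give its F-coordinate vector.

<1, 1, -2>

Compute T(f3) = A f3 = <-8, 2, -1> in standard coordinates.
Then write this in F-coordinates: solve for y in y_1 f1 + ... + y_3 f3 = <-8, 2, -1>.
This gives y = <1, 1, -2>, which is column 3 of [T]_F.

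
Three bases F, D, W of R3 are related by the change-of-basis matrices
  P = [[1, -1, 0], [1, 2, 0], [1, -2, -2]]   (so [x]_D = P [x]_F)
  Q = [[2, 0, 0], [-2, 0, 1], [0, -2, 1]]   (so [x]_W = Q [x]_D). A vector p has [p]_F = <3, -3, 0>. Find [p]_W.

First [p]_D = P [p]_F = <6, -3, 9>.
Then [p]_W = Q [p]_D = <12, -3, 15>.

<12, -3, 15>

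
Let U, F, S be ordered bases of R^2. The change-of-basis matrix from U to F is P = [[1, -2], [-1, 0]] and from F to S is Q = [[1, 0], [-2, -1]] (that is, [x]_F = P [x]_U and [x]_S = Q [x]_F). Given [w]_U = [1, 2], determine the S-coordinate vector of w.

Apply P to get F-coordinates [-3, -1], then Q to get S-coordinates.
The result is [w]_S = [-3, 7].

[-3, 7]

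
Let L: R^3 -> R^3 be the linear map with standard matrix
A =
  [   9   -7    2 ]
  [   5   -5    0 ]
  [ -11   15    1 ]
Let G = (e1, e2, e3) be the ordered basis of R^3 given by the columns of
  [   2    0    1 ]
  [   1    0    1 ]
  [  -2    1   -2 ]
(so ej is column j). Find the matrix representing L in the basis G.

Let P have columns e1, ..., e3. Then [L]_G = P^(-1) A P.
Here det P = -1, so P^(-1) is integer; computing A P first and then P^(-1)(A P) gives [[2, 2, -2], [1, 1, 2], [3, -2, 2]].

[[2, 2, -2], [1, 1, 2], [3, -2, 2]]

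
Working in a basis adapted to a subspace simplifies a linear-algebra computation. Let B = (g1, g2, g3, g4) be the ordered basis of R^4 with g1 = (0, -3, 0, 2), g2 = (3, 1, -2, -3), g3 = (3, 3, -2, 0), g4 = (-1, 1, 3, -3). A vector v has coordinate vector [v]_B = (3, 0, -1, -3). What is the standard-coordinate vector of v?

(0, -15, -7, 15)

By definition v = 3g1 + 0·g2 - g3 - 3g4.
Summing componentwise gives (0, -15, -7, 15).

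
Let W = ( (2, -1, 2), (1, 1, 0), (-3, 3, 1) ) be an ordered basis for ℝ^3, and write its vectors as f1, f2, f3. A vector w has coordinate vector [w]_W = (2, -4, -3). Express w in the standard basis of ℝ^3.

The coordinates say w = 2f1 - 4f2 - 3f3; adding the scaled basis vectors gives (9, -15, 1).

(9, -15, 1)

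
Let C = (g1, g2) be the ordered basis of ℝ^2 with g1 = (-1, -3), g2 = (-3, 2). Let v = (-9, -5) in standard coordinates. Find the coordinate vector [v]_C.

(3, 2)

Write v = c_1 g1 + c_2 g2 and solve for the c_i.
System: -c_1 - 3c_2 = -9, -3c_1 + 2c_2 = -5; solving gives c_1 = 3, c_2 = 2.
Check: 3g1 + 2g2 = (-9, -5).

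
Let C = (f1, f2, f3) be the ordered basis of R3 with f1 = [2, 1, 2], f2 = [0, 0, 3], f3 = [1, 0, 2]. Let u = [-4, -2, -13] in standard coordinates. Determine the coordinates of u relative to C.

[-2, -3, 0]

Write u = c_1 f1 + ... + c_3 f3 and solve for the c_i.
Row-reducing the augmented matrix [M | u] gives c = (-2, -3, 0).
Check: -2f1 - 3f2 + 0·f3 = [-4, -2, -13].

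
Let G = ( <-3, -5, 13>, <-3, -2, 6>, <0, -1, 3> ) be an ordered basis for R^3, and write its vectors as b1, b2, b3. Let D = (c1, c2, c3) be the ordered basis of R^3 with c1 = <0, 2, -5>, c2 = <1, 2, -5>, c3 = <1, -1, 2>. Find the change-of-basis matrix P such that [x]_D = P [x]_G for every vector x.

Column j of P is [bj]_D, since P maps G-coordinates to D-coordinates.
Expressing b1 in D: b1 = -c1 - 2c2 - c3, so column 1 of P is <-1, -2, -1>.
Doing the same for each bj gives P = [[-1, -1, -2], [-2, -1, 1], [-1, -2, -1]].

[[-1, -1, -2], [-2, -1, 1], [-1, -2, -1]]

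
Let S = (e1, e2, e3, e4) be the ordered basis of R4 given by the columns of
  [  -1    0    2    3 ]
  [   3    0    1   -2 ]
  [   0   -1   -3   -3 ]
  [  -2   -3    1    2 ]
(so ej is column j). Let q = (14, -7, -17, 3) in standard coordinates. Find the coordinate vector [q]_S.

(0, 2, 1, 4)

We seek scalars with c_1 e1 + ... + c_4 e4 = q; equivalently solve M c = q where the columns of M are e1, ..., e4.
Solving this 4x4 system gives c = (0, 2, 1, 4).
Check: 0·e1 + 2e2 + e3 + 4e4 = (14, -7, -17, 3).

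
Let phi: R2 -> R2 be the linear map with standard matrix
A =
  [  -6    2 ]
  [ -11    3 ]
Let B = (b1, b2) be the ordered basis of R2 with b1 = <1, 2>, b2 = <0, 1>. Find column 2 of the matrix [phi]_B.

<2, -1>

Compute phi(b2) = A b2 = <2, 3> in standard coordinates.
Then write this in B-coordinates: solve for y in y_1 b1 + y_2 b2 = <2, 3>.
This gives y = <2, -1>, which is column 2 of [phi]_B.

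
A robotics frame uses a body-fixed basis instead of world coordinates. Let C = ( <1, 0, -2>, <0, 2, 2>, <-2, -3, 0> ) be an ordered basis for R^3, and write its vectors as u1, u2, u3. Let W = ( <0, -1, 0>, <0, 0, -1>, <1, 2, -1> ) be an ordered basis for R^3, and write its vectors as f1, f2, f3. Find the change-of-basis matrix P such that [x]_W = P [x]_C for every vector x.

Column j of P is [uj]_W, since P maps C-coordinates to W-coordinates.
Expressing u1 in W: u1 = 2f1 + f2 + f3, so column 1 of P is <2, 1, 1>.
Doing the same for each uj gives P = [[2, -2, -1], [1, -2, 2], [1, 0, -2]].

[[2, -2, -1], [1, -2, 2], [1, 0, -2]]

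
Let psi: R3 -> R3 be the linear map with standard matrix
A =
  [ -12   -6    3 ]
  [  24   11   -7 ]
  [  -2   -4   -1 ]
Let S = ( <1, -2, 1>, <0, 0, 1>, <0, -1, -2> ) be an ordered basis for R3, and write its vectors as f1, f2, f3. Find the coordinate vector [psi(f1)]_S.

Column 1 of [psi]_S is the S-coordinate vector of psi(f1).
In standard coordinates psi(f1) = A f1 = <3, -5, 5>.
Converting to S: <3, -5, 5> = 3f1 + 0·f2 - f3, so the coordinate vector is <3, 0, -1>.

<3, 0, -1>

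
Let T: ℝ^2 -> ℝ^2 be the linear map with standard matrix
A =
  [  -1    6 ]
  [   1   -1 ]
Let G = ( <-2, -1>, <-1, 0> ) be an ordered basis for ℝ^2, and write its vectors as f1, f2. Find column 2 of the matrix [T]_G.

<1, -3>

Column 2 of [T]_G is the G-coordinate vector of T(f2).
In standard coordinates T(f2) = A f2 = <1, -1>.
Converting to G: <1, -1> = f1 - 3f2, so the coordinate vector is <1, -3>.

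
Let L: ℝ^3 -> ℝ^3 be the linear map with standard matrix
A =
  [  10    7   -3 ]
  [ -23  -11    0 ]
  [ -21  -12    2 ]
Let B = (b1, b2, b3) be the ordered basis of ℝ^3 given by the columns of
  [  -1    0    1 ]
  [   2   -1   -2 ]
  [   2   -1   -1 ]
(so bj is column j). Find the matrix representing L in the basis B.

The j-th column of [L]_B is [L(bj)]_B.
L(b1) = A b1 = <-2, 1, 1> = 2b1 + 3b2 + 0·b3, so column 1 is <2, 3, 0>.
Repeating for b2, b3 and assembling the columns gives [[2, 3, 3], [3, -3, 3], [0, -1, 2]].

[[2, 3, 3], [3, -3, 3], [0, -1, 2]]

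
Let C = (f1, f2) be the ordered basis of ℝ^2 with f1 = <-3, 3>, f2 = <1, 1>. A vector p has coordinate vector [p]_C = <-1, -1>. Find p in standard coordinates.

The coordinates say p = -f1 - f2; adding the scaled basis vectors gives <2, -4>.

<2, -4>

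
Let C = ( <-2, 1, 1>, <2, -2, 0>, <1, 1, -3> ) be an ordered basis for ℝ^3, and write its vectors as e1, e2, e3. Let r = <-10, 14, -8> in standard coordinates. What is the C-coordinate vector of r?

We seek scalars with c_1 e1 + ... + c_3 e3 = r; equivalently solve M c = r where the columns of M are e1, ..., e3.
Row-reducing the augmented matrix [M | r] gives c = (4, -3, 4).
Check: 4e1 - 3e2 + 4e3 = <-10, 14, -8>.

<4, -3, 4>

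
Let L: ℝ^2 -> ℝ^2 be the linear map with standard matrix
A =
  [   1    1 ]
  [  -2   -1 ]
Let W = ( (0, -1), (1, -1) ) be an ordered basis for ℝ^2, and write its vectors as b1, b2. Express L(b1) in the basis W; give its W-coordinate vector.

(0, -1)

Column 1 of [L]_W is the W-coordinate vector of L(b1).
In standard coordinates L(b1) = A b1 = (-1, 1).
Converting to W: (-1, 1) = 0·b1 - b2, so the coordinate vector is (0, -1).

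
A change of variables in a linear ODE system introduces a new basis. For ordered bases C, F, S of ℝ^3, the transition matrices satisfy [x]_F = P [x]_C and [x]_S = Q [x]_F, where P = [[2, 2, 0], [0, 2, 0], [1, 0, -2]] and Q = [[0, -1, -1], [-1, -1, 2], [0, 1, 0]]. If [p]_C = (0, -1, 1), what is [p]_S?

First [p]_F = P [p]_C = (-2, -2, -2).
Then [p]_S = Q [p]_F = (4, 0, -2).

(4, 0, -2)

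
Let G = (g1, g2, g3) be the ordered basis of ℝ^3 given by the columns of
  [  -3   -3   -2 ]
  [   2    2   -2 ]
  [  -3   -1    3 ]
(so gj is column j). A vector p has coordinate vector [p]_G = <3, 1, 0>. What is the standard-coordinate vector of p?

p = M [p]_G, where M has columns g1, ..., g3.
Carrying out the matrix-vector product, p = <-12, 8, -10>.

<-12, 8, -10>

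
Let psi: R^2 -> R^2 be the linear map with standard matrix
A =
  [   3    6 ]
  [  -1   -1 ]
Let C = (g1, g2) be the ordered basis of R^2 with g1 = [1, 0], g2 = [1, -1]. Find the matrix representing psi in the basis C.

The j-th column of [psi]_C is [psi(gj)]_C.
psi(g1) = A g1 = [3, -1] = 2g1 + g2, so column 1 is [2, 1].
Repeating for g2 and assembling the columns gives [[2, -3], [1, 0]].

[[2, -3], [1, 0]]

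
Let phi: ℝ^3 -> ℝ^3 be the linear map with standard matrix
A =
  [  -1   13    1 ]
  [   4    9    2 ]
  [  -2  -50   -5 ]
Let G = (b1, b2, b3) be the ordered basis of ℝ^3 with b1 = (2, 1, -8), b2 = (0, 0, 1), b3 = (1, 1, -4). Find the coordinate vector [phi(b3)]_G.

Compute phi(b3) = A b3 = (8, 5, -32) in standard coordinates.
Then write this in G-coordinates: solve for y in y_1 b1 + ... + y_3 b3 = (8, 5, -32).
This gives y = (3, 0, 2), which is column 3 of [phi]_G.

(3, 0, 2)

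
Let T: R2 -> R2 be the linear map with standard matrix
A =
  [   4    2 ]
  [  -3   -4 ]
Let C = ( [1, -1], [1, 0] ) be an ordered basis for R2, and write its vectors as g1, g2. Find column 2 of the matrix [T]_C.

[3, 1]

Compute T(g2) = A g2 = [4, -3] in standard coordinates.
Then write this in C-coordinates: solve for y in y_1 g1 + y_2 g2 = [4, -3].
This gives y = [3, 1], which is column 2 of [T]_C.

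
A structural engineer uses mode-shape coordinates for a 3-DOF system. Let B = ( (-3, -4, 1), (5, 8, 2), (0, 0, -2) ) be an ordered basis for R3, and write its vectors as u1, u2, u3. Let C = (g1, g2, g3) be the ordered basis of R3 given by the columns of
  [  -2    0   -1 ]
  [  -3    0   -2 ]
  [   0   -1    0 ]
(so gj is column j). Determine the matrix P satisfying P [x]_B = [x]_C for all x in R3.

Column j of P is [uj]_C, since P maps B-coordinates to C-coordinates.
Expressing u1 in C: u1 = 2g1 - g2 - g3, so column 1 of P is (2, -1, -1).
Doing the same for each uj gives P = [[2, -2, 0], [-1, -2, 2], [-1, -1, 0]].

[[2, -2, 0], [-1, -2, 2], [-1, -1, 0]]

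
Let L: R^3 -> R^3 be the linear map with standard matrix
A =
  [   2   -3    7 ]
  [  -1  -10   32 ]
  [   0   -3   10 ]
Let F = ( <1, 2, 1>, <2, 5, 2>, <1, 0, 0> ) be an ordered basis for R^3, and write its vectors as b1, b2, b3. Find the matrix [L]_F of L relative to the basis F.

Let P have columns b1, ..., b3. Then [L]_F = P^(-1) A P.
Here det P = -1, so P^(-1) is integer; computing A P first and then P^(-1)(A P) gives [[-2, 1, 2], [3, 2, -1], [-1, -2, 2]].

[[-2, 1, 2], [3, 2, -1], [-1, -2, 2]]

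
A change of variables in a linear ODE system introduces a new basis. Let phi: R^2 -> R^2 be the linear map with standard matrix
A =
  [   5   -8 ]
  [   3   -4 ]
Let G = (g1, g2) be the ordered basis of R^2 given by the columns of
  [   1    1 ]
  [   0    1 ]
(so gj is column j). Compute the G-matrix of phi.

Let P have columns g1, g2. Then [phi]_G = P^(-1) A P.
Here det P = 1, so P^(-1) is integer; computing A P first and then P^(-1)(A P) gives [[2, -2], [3, -1]].

[[2, -2], [3, -1]]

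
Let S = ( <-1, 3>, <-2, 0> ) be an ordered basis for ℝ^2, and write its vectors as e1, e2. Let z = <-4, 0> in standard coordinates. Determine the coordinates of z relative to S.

<0, 2>

We seek scalars with c_1 e1 + c_2 e2 = z; equivalently solve M c = z where the columns of M are e1, e2.
System: -c_1 - 2c_2 = -4, 3c_1 + 0c_2 = 0; solving gives c_1 = 0, c_2 = 2.
Check: 0·e1 + 2e2 = <-4, 0>.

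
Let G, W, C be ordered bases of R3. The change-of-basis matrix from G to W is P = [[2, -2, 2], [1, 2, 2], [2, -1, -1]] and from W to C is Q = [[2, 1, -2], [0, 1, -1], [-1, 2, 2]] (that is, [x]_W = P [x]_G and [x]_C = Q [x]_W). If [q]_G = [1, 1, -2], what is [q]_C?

[-15, -4, 8]

Apply P to get W-coordinates [-4, -1, 3], then Q to get C-coordinates.
The result is [q]_C = [-15, -4, 8].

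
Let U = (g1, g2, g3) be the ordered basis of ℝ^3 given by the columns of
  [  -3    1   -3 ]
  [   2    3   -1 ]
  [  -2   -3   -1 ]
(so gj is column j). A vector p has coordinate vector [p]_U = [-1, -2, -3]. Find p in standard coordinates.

[10, -5, 11]

p = M [p]_U, where M has columns g1, ..., g3.
Carrying out the matrix-vector product, p = [10, -5, 11].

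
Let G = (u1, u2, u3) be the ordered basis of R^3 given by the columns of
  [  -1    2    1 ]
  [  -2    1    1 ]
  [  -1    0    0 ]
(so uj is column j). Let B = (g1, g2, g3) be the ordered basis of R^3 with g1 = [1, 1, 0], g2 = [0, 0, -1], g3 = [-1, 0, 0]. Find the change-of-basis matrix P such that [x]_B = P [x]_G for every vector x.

Column j of P is [uj]_B, since P maps G-coordinates to B-coordinates.
Expressing u1 in B: u1 = -2g1 + g2 - g3, so column 1 of P is [-2, 1, -1].
Doing the same for each uj gives P = [[-2, 1, 1], [1, 0, 0], [-1, -1, 0]].

[[-2, 1, 1], [1, 0, 0], [-1, -1, 0]]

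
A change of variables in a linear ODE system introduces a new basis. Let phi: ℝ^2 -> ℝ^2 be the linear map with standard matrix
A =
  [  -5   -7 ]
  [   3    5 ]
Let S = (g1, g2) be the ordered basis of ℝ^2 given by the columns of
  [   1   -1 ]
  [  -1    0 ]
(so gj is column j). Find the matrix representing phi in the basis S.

With P the matrix whose columns are g1, g2, [phi]_S = P^(-1) A P.
Column by column: phi(g1) = A g1 = (2, -2); its S-coordinates (2, 0) give column 1.
Continuing for each basis vector yields [phi]_S = [[2, 3], [0, -2]].

[[2, 3], [0, -2]]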